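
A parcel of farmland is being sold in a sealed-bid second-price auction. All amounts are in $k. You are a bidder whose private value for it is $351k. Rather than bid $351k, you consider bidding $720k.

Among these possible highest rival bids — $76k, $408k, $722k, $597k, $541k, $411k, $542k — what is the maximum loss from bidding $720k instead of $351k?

$76k: same outcome either way → loss $0k.
$408k: truthful gives $0k, deviation gives −$57k → loss $57k.
$722k: same outcome either way → loss $0k.
$597k: truthful gives $0k, deviation gives −$246k → loss $246k.
$541k: truthful gives $0k, deviation gives −$190k → loss $190k.
$411k: truthful gives $0k, deviation gives −$60k → loss $60k.
$542k: truthful gives $0k, deviation gives −$191k → loss $191k.
Maximum loss: $246k.

$246k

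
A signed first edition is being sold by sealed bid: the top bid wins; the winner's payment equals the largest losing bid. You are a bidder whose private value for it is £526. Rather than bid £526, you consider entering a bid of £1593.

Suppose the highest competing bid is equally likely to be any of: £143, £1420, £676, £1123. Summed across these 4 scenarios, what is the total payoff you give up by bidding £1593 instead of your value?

The deviation costs you only when the competing bid falls strictly between £526 and £1593; elsewhere both bids give the same outcome.
£143: outcomes coincide → loss £0.
£1420: truthful payoff £0, deviation payoff −£894 → loss £894.
£676: truthful payoff £0, deviation payoff −£150 → loss £150.
£1123: truthful payoff £0, deviation payoff −£597 → loss £597.
Total loss = £894 + £150 + £597 = £1641.
Because the price is fixed by the runner-up's bid, deviating from your value can only change a good outcome into a bad one — never the reverse.

£1641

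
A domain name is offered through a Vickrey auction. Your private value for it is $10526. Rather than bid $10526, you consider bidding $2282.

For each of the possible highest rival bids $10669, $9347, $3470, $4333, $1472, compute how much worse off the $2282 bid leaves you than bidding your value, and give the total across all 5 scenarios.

The deviation costs you only when the competing bid falls strictly between $2282 and $10526; elsewhere both bids give the same outcome.
$10669: outcomes coincide → loss $0.
$9347: truthful payoff $1179, deviation payoff $0 → loss $1179.
$3470: truthful payoff $7056, deviation payoff $0 → loss $7056.
$4333: truthful payoff $6193, deviation payoff $0 → loss $6193.
$1472: outcomes coincide → loss $0.
Total loss = $1179 + $7056 + $6193 = $14428.

$14428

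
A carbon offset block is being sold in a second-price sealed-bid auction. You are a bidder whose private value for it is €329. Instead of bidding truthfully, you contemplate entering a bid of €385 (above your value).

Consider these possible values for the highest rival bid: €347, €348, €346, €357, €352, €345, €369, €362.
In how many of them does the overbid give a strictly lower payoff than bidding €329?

8

The deviation hurts exactly when the highest competing bid lies strictly between €329 and €385 — overbidding then wins at a price above your value.
€347: inside the interval → strictly worse (loss €18).
€348: inside the interval → strictly worse (loss €19).
€346: inside the interval → strictly worse (loss €17).
€357: inside the interval → strictly worse (loss €28).
€352: inside the interval → strictly worse (loss €23).
€345: inside the interval → strictly worse (loss €16).
€369: inside the interval → strictly worse (loss €40).
€362: inside the interval → strictly worse (loss €33).
Count: 8.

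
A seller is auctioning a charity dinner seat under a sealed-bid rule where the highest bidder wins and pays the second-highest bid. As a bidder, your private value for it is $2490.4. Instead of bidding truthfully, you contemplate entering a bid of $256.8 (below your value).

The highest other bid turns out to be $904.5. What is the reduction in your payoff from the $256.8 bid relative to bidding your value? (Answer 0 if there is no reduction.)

Bidding your value $2490.4: you win (since $2490.4 > $904.5) and pay $904.5. Payoff $1585.9.
Bidding $256.8: you lose. Payoff $0.
The competing bid $904.5 lies between your shaded bid and your value, so underbidding forfeits an item you could have won at a profitable price.
Loss from deviating = $1585.9 − ($0) = $1585.9.

$1585.9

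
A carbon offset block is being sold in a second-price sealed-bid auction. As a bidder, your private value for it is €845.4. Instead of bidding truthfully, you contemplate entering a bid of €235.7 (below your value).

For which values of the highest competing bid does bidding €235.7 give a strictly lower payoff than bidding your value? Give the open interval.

(€235.7, €845.4)

If the competing bid is below €235.7, both bids win at the same price — no difference.
If it is above €845.4, both bids lose — no difference.
If it lies strictly between €235.7 and €845.4, bidding your value wins at a price below your value (positive payoff) while bidding €235.7 loses (payoff 0).
So the deviation strictly hurts on the open interval (€235.7, €845.4).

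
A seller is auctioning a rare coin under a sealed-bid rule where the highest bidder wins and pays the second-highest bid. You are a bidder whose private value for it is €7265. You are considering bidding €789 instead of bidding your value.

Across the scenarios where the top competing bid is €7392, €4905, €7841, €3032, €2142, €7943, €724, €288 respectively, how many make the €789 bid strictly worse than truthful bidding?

The deviation hurts exactly when the highest competing bid lies strictly between €789 and €7265 — underbidding then forfeits a profitable win.
€7392: above both → same outcome either way.
€4905: inside the interval → strictly worse (loss €2360).
€7841: above both → same outcome either way.
€3032: inside the interval → strictly worse (loss €4233).
€2142: inside the interval → strictly worse (loss €5123).
€7943: above both → same outcome either way.
€724: below both → same outcome either way.
€288: below both → same outcome either way.
Count: 3.

3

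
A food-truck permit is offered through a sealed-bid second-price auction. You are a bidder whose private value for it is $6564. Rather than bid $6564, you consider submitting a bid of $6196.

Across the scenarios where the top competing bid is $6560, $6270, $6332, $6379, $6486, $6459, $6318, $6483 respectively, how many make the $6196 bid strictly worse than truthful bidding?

8

The deviation hurts exactly when the highest competing bid lies strictly between $6196 and $6564 — underbidding then forfeits a profitable win.
$6560: inside the interval → strictly worse (loss $4).
$6270: inside the interval → strictly worse (loss $294).
$6332: inside the interval → strictly worse (loss $232).
$6379: inside the interval → strictly worse (loss $185).
$6486: inside the interval → strictly worse (loss $78).
$6459: inside the interval → strictly worse (loss $105).
$6318: inside the interval → strictly worse (loss $246).
$6483: inside the interval → strictly worse (loss $81).
Count: 8.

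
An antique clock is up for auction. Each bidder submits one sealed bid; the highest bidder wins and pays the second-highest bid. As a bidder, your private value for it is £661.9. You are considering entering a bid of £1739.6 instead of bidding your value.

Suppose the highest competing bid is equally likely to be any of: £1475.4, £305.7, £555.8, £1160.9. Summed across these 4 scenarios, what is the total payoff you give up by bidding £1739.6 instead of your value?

The deviation costs you only when the competing bid falls strictly between £661.9 and £1739.6; elsewhere both bids give the same outcome.
£1475.4: truthful payoff £0, deviation payoff −£813.5 → loss £813.5.
£305.7: outcomes coincide → loss £0.
£555.8: outcomes coincide → loss £0.
£1160.9: truthful payoff £0, deviation payoff −£499 → loss £499.
Total loss = £813.5 + £499 = £1312.5.
Because the price is fixed by the runner-up's bid, deviating from your value can only change a good outcome into a bad one — never the reverse.

£1312.5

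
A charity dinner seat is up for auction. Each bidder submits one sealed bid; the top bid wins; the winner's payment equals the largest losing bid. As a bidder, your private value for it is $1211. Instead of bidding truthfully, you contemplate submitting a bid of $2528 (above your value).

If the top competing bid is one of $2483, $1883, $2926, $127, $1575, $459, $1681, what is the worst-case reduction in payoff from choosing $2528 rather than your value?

$2483: truthful gives $0, deviation gives −$1272 → loss $1272.
$1883: truthful gives $0, deviation gives −$672 → loss $672.
$2926: same outcome either way → loss $0.
$127: same outcome either way → loss $0.
$1575: truthful gives $0, deviation gives −$364 → loss $364.
$459: same outcome either way → loss $0.
$1681: truthful gives $0, deviation gives −$470 → loss $470.
Maximum loss: $1272.

$1272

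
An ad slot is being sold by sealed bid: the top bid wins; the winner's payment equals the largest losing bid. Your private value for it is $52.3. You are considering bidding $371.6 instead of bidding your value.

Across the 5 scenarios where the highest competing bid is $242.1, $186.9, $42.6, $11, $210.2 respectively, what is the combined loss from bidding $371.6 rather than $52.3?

The deviation costs you only when the competing bid falls strictly between $52.3 and $371.6; elsewhere both bids give the same outcome.
$242.1: truthful payoff $0, deviation payoff −$189.8 → loss $189.8.
$186.9: truthful payoff $0, deviation payoff −$134.6 → loss $134.6.
$42.6: outcomes coincide → loss $0.
$11: outcomes coincide → loss $0.
$210.2: truthful payoff $0, deviation payoff −$157.9 → loss $157.9.
Total loss = $189.8 + $134.6 + $157.9 = $482.3.

$482.3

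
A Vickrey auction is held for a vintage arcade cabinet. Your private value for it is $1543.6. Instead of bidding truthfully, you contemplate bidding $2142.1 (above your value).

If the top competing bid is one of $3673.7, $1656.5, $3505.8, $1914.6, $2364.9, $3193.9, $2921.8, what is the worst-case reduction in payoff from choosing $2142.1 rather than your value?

$3673.7: same outcome either way → loss $0.
$1656.5: truthful gives $0, deviation gives −$112.9 → loss $112.9.
$3505.8: same outcome either way → loss $0.
$1914.6: truthful gives $0, deviation gives −$371 → loss $371.
$2364.9: same outcome either way → loss $0.
$3193.9: same outcome either way → loss $0.
$2921.8: same outcome either way → loss $0.
Maximum loss: $371.

$371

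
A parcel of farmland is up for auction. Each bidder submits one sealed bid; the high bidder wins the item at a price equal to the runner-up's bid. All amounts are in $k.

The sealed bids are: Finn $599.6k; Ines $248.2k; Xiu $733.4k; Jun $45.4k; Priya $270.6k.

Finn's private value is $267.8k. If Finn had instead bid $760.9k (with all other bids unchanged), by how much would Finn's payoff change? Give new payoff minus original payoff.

−$465.6k

The highest bid among the other bidders is $733.4k; Finn's bid doesn't change that.
Original bid $599.6k: Finn is not highest (top rival bid is $733.4k); payoff $0k.
Alternative bid $760.9k: Finn is highest, pays the top rival bid $733.4k; payoff $267.8k − $733.4k = −$465.6k.
Change in payoff = −$465.6k − ($0k) = −$465.6k.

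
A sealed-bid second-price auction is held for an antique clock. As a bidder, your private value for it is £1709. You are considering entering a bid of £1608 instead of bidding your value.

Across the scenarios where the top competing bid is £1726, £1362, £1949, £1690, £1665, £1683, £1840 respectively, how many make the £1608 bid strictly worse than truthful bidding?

The deviation hurts exactly when the highest competing bid lies strictly between £1608 and £1709 — underbidding then forfeits a profitable win.
£1726: above both → same outcome either way.
£1362: below both → same outcome either way.
£1949: above both → same outcome either way.
£1690: inside the interval → strictly worse (loss £19).
£1665: inside the interval → strictly worse (loss £44).
£1683: inside the interval → strictly worse (loss £26).
£1840: above both → same outcome either way.
Count: 3.

3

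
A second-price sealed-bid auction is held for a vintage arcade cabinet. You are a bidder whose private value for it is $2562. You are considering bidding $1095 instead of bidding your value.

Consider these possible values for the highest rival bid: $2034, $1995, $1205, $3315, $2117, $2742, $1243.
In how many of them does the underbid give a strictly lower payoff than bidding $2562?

5

The deviation hurts exactly when the highest competing bid lies strictly between $1095 and $2562 — underbidding then forfeits a profitable win.
$2034: inside the interval → strictly worse (loss $528).
$1995: inside the interval → strictly worse (loss $567).
$1205: inside the interval → strictly worse (loss $1357).
$3315: above both → same outcome either way.
$2117: inside the interval → strictly worse (loss $445).
$2742: above both → same outcome either way.
$1243: inside the interval → strictly worse (loss $1319).
Count: 5.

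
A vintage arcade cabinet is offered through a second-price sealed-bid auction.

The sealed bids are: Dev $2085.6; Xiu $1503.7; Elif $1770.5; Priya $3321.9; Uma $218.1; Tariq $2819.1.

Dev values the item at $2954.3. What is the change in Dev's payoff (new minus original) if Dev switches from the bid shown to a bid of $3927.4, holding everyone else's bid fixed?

−$367.6

The highest bid among the other bidders is $3321.9; Dev's bid doesn't change that.
Original bid $2085.6: Dev is not highest (top rival bid is $3321.9); payoff $0.
Alternative bid $3927.4: Dev is highest, pays the top rival bid $3321.9; payoff $2954.3 − $3321.9 = −$367.6.
Change in payoff = −$367.6 − ($0) = −$367.6.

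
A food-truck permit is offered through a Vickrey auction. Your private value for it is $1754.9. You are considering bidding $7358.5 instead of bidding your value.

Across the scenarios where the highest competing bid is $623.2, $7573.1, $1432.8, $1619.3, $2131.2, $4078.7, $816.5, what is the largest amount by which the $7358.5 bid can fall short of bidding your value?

$2323.8

$623.2: same outcome either way → loss $0.
$7573.1: same outcome either way → loss $0.
$1432.8: same outcome either way → loss $0.
$1619.3: same outcome either way → loss $0.
$2131.2: truthful gives $0, deviation gives −$376.3 → loss $376.3.
$4078.7: truthful gives $0, deviation gives −$2323.8 → loss $2323.8.
$816.5: same outcome either way → loss $0.
Maximum loss: $2323.8.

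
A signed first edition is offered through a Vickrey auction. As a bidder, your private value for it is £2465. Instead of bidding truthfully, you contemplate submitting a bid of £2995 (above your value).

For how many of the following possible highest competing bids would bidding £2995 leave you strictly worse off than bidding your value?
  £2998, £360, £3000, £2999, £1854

The deviation hurts exactly when the highest competing bid lies strictly between £2465 and £2995 — overbidding then wins at a price above your value.
£2998: above both → same outcome either way.
£360: below both → same outcome either way.
£3000: above both → same outcome either way.
£2999: above both → same outcome either way.
£1854: below both → same outcome either way.
Count: 0.

0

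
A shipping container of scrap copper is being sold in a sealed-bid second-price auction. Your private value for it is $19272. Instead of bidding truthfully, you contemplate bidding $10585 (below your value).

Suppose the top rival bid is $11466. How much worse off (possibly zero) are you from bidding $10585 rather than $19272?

Bidding your value $19272: you win (since $19272 > $11466) and pay $11466. Payoff $7806.
Bidding $10585: you lose. Payoff $0.
The competing bid $11466 lies between your shaded bid and your value, so underbidding forfeits an item you could have won at a profitable price.
Loss from deviating = $7806 − ($0) = $7806.

$7806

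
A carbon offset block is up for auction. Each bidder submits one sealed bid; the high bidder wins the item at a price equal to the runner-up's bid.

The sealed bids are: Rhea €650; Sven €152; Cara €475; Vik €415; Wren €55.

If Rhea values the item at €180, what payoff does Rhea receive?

Highest bid: Rhea at €650, so Rhea wins.
Second-highest bid: Cara at €475 — that is the price the winner pays.
Rhea's payoff = value − price = €180 − €475 = −€295.

−€295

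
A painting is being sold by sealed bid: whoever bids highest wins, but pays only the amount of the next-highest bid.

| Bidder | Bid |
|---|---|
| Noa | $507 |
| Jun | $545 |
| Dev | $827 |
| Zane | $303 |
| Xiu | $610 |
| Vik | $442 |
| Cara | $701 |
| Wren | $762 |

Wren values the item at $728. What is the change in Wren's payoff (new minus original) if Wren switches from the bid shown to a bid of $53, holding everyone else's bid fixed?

$0

The highest bid among the other bidders is $827; Wren's bid doesn't change that.
Original bid $762: Wren is not highest (top rival bid is $827); payoff $0.
Alternative bid $53: Wren is not highest (top rival bid is $827); payoff $0.
Change in payoff = $0 − ($0) = $0.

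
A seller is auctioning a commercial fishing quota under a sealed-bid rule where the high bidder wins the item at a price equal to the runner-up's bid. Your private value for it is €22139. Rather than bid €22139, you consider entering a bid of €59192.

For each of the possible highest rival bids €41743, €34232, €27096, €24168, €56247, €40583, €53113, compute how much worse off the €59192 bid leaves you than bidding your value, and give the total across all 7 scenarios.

The deviation costs you only when the competing bid falls strictly between €22139 and €59192; elsewhere both bids give the same outcome.
€41743: truthful payoff €0, deviation payoff −€19604 → loss €19604.
€34232: truthful payoff €0, deviation payoff −€12093 → loss €12093.
€27096: truthful payoff €0, deviation payoff −€4957 → loss €4957.
€24168: truthful payoff €0, deviation payoff −€2029 → loss €2029.
€56247: truthful payoff €0, deviation payoff −€34108 → loss €34108.
€40583: truthful payoff €0, deviation payoff −€18444 → loss €18444.
€53113: truthful payoff €0, deviation payoff −€30974 → loss €30974.
Total loss = €19604 + €12093 + €4957 + €2029 + €34108 + €18444 + €30974 = €122209.

€122209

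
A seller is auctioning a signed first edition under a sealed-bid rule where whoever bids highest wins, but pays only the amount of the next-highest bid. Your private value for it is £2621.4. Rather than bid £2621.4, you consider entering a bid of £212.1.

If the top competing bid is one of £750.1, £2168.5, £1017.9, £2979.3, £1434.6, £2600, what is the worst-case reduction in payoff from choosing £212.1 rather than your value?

£750.1: truthful gives £1871.3, deviation gives £0 → loss £1871.3.
£2168.5: truthful gives £452.9, deviation gives £0 → loss £452.9.
£1017.9: truthful gives £1603.5, deviation gives £0 → loss £1603.5.
£2979.3: same outcome either way → loss £0.
£1434.6: truthful gives £1186.8, deviation gives £0 → loss £1186.8.
£2600: truthful gives £21.4, deviation gives £0 → loss £21.4.
Maximum loss: £1871.3.

£1871.3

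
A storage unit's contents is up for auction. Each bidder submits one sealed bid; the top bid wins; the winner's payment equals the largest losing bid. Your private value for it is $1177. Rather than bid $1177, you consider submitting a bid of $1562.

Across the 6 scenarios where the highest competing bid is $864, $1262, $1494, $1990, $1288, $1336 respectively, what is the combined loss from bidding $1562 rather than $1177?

The deviation costs you only when the competing bid falls strictly between $1177 and $1562; elsewhere both bids give the same outcome.
$864: outcomes coincide → loss $0.
$1262: truthful payoff $0, deviation payoff −$85 → loss $85.
$1494: truthful payoff $0, deviation payoff −$317 → loss $317.
$1990: outcomes coincide → loss $0.
$1288: truthful payoff $0, deviation payoff −$111 → loss $111.
$1336: truthful payoff $0, deviation payoff −$159 → loss $159.
Total loss = $85 + $317 + $111 + $159 = $672.

$672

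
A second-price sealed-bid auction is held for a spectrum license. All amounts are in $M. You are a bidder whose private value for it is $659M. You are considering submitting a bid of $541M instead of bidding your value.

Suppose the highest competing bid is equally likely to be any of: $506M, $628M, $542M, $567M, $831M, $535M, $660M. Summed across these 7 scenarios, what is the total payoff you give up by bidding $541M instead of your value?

The deviation costs you only when the competing bid falls strictly between $541M and $659M; elsewhere both bids give the same outcome.
$506M: outcomes coincide → loss $0M.
$628M: truthful payoff $31M, deviation payoff $0M → loss $31M.
$542M: truthful payoff $117M, deviation payoff $0M → loss $117M.
$567M: truthful payoff $92M, deviation payoff $0M → loss $92M.
$831M: outcomes coincide → loss $0M.
$535M: outcomes coincide → loss $0M.
$660M: outcomes coincide → loss $0M.
Total loss = $31M + $117M + $92M = $240M.

$240M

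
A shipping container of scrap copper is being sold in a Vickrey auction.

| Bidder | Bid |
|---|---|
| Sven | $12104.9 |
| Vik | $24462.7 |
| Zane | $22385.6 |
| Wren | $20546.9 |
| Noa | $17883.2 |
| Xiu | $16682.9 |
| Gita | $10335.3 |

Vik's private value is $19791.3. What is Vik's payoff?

−$2594.3

Highest bid: Vik at $24462.7, so Vik wins.
Second-highest bid: Zane at $22385.6 — that is the price the winner pays.
Vik's payoff = value − price = $19791.3 − $22385.6 = −$2594.3.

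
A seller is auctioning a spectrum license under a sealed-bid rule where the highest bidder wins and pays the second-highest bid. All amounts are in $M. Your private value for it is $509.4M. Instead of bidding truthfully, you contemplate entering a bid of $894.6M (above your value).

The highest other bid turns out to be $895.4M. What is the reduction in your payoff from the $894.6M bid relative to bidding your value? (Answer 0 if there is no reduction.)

Bidding your value $509.4M: you lose (since $509.4M < $895.4M). Payoff $0M.
Bidding $894.6M: you lose. Payoff $0M.
Difference = $0M − $0M = $0M; both bids lead to the same outcome because the competing bid is above both your value and your alternative bid.

$0M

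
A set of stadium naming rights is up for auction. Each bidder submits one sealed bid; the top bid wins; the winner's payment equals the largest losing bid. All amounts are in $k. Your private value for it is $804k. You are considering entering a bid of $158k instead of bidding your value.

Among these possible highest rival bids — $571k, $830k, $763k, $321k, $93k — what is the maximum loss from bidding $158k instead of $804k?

$483k

$571k: truthful gives $233k, deviation gives $0k → loss $233k.
$830k: same outcome either way → loss $0k.
$763k: truthful gives $41k, deviation gives $0k → loss $41k.
$321k: truthful gives $483k, deviation gives $0k → loss $483k.
$93k: same outcome either way → loss $0k.
Maximum loss: $483k.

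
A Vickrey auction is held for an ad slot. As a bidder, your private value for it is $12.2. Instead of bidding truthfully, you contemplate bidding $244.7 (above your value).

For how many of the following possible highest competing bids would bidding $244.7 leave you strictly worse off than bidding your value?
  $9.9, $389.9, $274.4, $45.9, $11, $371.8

The deviation hurts exactly when the highest competing bid lies strictly between $12.2 and $244.7 — overbidding then wins at a price above your value.
$9.9: below both → same outcome either way.
$389.9: above both → same outcome either way.
$274.4: above both → same outcome either way.
$45.9: inside the interval → strictly worse (loss $33.7).
$11: below both → same outcome either way.
$371.8: above both → same outcome either way.
Count: 1.

1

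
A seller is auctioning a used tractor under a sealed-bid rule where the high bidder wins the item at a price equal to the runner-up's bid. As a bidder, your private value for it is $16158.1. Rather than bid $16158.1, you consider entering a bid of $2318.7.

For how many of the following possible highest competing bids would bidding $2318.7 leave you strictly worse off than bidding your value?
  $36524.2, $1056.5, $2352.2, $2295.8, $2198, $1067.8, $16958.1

The deviation hurts exactly when the highest competing bid lies strictly between $2318.7 and $16158.1 — underbidding then forfeits a profitable win.
$36524.2: above both → same outcome either way.
$1056.5: below both → same outcome either way.
$2352.2: inside the interval → strictly worse (loss $13805.9).
$2295.8: below both → same outcome either way.
$2198: below both → same outcome either way.
$1067.8: below both → same outcome either way.
$16958.1: above both → same outcome either way.
Count: 1.

1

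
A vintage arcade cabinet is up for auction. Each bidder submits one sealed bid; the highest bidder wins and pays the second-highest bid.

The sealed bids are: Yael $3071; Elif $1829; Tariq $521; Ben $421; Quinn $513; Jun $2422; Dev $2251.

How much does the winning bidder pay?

Highest bid: Yael at $3071, so Yael wins.
Second-highest bid: Jun at $2422 — that is the price the winner pays.

$2422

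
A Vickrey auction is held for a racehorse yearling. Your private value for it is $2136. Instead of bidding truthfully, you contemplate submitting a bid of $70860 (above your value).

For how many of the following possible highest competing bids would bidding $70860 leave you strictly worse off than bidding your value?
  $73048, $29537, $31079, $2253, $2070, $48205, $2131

4

The deviation hurts exactly when the highest competing bid lies strictly between $2136 and $70860 — overbidding then wins at a price above your value.
$73048: above both → same outcome either way.
$29537: inside the interval → strictly worse (loss $27401).
$31079: inside the interval → strictly worse (loss $28943).
$2253: inside the interval → strictly worse (loss $117).
$2070: below both → same outcome either way.
$48205: inside the interval → strictly worse (loss $46069).
$2131: below both → same outcome either way.
Count: 4.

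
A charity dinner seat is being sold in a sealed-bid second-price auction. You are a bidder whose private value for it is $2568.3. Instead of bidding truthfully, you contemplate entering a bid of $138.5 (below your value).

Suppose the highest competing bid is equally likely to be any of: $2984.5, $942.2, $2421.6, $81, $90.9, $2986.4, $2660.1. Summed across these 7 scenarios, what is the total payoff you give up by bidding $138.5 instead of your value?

The deviation costs you only when the competing bid falls strictly between $138.5 and $2568.3; elsewhere both bids give the same outcome.
$2984.5: outcomes coincide → loss $0.
$942.2: truthful payoff $1626.1, deviation payoff $0 → loss $1626.1.
$2421.6: truthful payoff $146.7, deviation payoff $0 → loss $146.7.
$81: outcomes coincide → loss $0.
$90.9: outcomes coincide → loss $0.
$2986.4: outcomes coincide → loss $0.
$2660.1: outcomes coincide → loss $0.
Total loss = $1626.1 + $146.7 = $1772.8.

$1772.8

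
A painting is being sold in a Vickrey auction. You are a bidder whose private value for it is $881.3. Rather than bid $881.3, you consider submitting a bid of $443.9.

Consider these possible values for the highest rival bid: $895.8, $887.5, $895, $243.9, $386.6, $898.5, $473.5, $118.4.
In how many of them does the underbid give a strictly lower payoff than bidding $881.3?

1

The deviation hurts exactly when the highest competing bid lies strictly between $443.9 and $881.3 — underbidding then forfeits a profitable win.
$895.8: above both → same outcome either way.
$887.5: above both → same outcome either way.
$895: above both → same outcome either way.
$243.9: below both → same outcome either way.
$386.6: below both → same outcome either way.
$898.5: above both → same outcome either way.
$473.5: inside the interval → strictly worse (loss $407.8).
$118.4: below both → same outcome either way.
Count: 1.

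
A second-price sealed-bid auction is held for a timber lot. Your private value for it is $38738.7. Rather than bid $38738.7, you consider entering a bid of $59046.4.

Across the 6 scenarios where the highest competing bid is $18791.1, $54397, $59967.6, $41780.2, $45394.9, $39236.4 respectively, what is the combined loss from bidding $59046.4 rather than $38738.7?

The deviation costs you only when the competing bid falls strictly between $38738.7 and $59046.4; elsewhere both bids give the same outcome.
$18791.1: outcomes coincide → loss $0.
$54397: truthful payoff $0, deviation payoff −$15658.3 → loss $15658.3.
$59967.6: outcomes coincide → loss $0.
$41780.2: truthful payoff $0, deviation payoff −$3041.5 → loss $3041.5.
$45394.9: truthful payoff $0, deviation payoff −$6656.2 → loss $6656.2.
$39236.4: truthful payoff $0, deviation payoff −$497.7 → loss $497.7.
Total loss = $15658.3 + $3041.5 + $6656.2 + $497.7 = $25853.7.
Truthful bidding weakly dominates here: raising your bid can only win items priced above your value, and lowering it can only forfeit items priced below.

$25853.7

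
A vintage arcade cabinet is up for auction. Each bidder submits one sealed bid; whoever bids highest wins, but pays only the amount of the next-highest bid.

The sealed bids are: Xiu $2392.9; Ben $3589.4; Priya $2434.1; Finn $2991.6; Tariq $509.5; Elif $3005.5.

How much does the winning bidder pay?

$3005.5

Highest bid: Ben at $3589.4, so Ben wins.
Second-highest bid: Elif at $3005.5 — that is the price the winner pays.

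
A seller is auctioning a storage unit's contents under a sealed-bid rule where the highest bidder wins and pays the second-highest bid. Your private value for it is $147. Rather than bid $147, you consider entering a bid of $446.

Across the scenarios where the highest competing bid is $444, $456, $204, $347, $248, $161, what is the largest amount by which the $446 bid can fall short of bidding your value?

$444: truthful gives $0, deviation gives −$297 → loss $297.
$456: same outcome either way → loss $0.
$204: truthful gives $0, deviation gives −$57 → loss $57.
$347: truthful gives $0, deviation gives −$200 → loss $200.
$248: truthful gives $0, deviation gives −$101 → loss $101.
$161: truthful gives $0, deviation gives −$14 → loss $14.
Maximum loss: $297.

$297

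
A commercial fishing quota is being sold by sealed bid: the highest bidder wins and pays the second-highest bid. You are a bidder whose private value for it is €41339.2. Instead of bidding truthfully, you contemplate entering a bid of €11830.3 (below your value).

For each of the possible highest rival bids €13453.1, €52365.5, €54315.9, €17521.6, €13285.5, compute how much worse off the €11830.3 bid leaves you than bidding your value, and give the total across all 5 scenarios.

The deviation costs you only when the competing bid falls strictly between €11830.3 and €41339.2; elsewhere both bids give the same outcome.
€13453.1: truthful payoff €27886.1, deviation payoff €0 → loss €27886.1.
€52365.5: outcomes coincide → loss €0.
€54315.9: outcomes coincide → loss €0.
€17521.6: truthful payoff €23817.6, deviation payoff €0 → loss €23817.6.
€13285.5: truthful payoff €28053.7, deviation payoff €0 → loss €28053.7.
Total loss = €27886.1 + €23817.6 + €28053.7 = €79757.4.

€79757.4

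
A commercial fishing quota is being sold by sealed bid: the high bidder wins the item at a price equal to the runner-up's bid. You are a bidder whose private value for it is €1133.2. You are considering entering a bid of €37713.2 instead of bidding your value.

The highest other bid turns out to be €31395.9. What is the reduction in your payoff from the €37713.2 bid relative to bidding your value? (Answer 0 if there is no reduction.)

€30262.7

Bidding your value €1133.2: you lose (since €1133.2 < €31395.9). Payoff €0.
Bidding €37713.2: you win and pay €31395.9. Payoff €1133.2 − €31395.9 = −€30262.7.
The competing bid €31395.9 lies between your value and your inflated bid, so overbidding wins an item priced above your value.
Loss from deviating = €0 − (−€30262.7) = €30262.7.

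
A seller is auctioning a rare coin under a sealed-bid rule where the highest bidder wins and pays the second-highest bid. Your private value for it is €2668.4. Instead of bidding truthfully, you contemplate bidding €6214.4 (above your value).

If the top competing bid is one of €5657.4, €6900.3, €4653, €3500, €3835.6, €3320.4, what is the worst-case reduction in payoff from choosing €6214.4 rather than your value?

€5657.4: truthful gives €0, deviation gives −€2989 → loss €2989.
€6900.3: same outcome either way → loss €0.
€4653: truthful gives €0, deviation gives −€1984.6 → loss €1984.6.
€3500: truthful gives €0, deviation gives −€831.6 → loss €831.6.
€3835.6: truthful gives €0, deviation gives −€1167.2 → loss €1167.2.
€3320.4: truthful gives €0, deviation gives −€652 → loss €652.
Maximum loss: €2989.

€2989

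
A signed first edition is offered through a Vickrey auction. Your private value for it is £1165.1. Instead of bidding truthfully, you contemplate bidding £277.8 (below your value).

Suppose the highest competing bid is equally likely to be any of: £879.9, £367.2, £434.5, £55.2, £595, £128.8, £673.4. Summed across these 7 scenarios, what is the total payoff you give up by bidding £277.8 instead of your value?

£2875.5

The deviation costs you only when the competing bid falls strictly between £277.8 and £1165.1; elsewhere both bids give the same outcome.
£879.9: truthful payoff £285.2, deviation payoff £0 → loss £285.2.
£367.2: truthful payoff £797.9, deviation payoff £0 → loss £797.9.
£434.5: truthful payoff £730.6, deviation payoff £0 → loss £730.6.
£55.2: outcomes coincide → loss £0.
£595: truthful payoff £570.1, deviation payoff £0 → loss £570.1.
£128.8: outcomes coincide → loss £0.
£673.4: truthful payoff £491.7, deviation payoff £0 → loss £491.7.
Total loss = £285.2 + £797.9 + £730.6 + £570.1 + £491.7 = £2875.5.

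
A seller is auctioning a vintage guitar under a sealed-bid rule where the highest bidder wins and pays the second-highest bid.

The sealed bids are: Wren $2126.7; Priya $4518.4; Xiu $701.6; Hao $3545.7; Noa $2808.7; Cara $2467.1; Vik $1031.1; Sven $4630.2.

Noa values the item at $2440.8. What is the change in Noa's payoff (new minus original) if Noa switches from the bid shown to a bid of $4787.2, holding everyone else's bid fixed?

The highest bid among the other bidders is $4630.2; Noa's bid doesn't change that.
Original bid $2808.7: Noa is not highest (top rival bid is $4630.2); payoff $0.
Alternative bid $4787.2: Noa is highest, pays the top rival bid $4630.2; payoff $2440.8 − $4630.2 = −$2189.4.
Change in payoff = −$2189.4 − ($0) = −$2189.4.

−$2189.4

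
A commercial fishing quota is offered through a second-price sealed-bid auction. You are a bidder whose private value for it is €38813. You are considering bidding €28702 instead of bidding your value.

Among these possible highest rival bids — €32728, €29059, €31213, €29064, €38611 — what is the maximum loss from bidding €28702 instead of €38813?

€32728: truthful gives €6085, deviation gives €0 → loss €6085.
€29059: truthful gives €9754, deviation gives €0 → loss €9754.
€31213: truthful gives €7600, deviation gives €0 → loss €7600.
€29064: truthful gives €9749, deviation gives €0 → loss €9749.
€38611: truthful gives €202, deviation gives €0 → loss €202.
Maximum loss: €9754.

€9754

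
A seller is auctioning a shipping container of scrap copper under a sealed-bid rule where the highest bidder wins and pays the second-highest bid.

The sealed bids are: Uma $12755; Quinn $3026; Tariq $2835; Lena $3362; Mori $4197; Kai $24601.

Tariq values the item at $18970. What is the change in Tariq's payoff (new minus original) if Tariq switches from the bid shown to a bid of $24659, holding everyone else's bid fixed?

The highest bid among the other bidders is $24601; Tariq's bid doesn't change that.
Original bid $2835: Tariq is not highest (top rival bid is $24601); payoff $0.
Alternative bid $24659: Tariq is highest, pays the top rival bid $24601; payoff $18970 − $24601 = −$5631.
Change in payoff = −$5631 − ($0) = −$5631.

−$5631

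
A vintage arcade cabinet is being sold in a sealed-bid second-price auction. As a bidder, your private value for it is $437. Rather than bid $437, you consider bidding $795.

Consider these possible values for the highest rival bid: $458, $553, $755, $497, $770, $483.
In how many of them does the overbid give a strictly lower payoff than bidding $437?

6

The deviation hurts exactly when the highest competing bid lies strictly between $437 and $795 — overbidding then wins at a price above your value.
$458: inside the interval → strictly worse (loss $21).
$553: inside the interval → strictly worse (loss $116).
$755: inside the interval → strictly worse (loss $318).
$497: inside the interval → strictly worse (loss $60).
$770: inside the interval → strictly worse (loss $333).
$483: inside the interval → strictly worse (loss $46).
Count: 6.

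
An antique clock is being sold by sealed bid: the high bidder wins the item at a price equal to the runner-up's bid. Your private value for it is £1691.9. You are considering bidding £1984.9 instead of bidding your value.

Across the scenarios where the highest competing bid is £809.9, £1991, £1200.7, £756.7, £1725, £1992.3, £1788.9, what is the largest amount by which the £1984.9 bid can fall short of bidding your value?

£809.9: same outcome either way → loss £0.
£1991: same outcome either way → loss £0.
£1200.7: same outcome either way → loss £0.
£756.7: same outcome either way → loss £0.
£1725: truthful gives £0, deviation gives −£33.1 → loss £33.1.
£1992.3: same outcome either way → loss £0.
£1788.9: truthful gives £0, deviation gives −£97 → loss £97.
Maximum loss: £97.

£97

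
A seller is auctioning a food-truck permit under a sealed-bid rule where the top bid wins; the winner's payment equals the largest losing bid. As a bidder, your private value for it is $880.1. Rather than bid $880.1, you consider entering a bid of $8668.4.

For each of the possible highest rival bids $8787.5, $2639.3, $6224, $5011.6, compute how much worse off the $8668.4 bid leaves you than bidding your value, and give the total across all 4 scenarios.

$11234.6

The deviation costs you only when the competing bid falls strictly between $880.1 and $8668.4; elsewhere both bids give the same outcome.
$8787.5: outcomes coincide → loss $0.
$2639.3: truthful payoff $0, deviation payoff −$1759.2 → loss $1759.2.
$6224: truthful payoff $0, deviation payoff −$5343.9 → loss $5343.9.
$5011.6: truthful payoff $0, deviation payoff −$4131.5 → loss $4131.5.
Total loss = $1759.2 + $5343.9 + $4131.5 = $11234.6.
In a second-price auction your bid sets only whether you win, not what you pay, so bidding your true value is weakly dominant.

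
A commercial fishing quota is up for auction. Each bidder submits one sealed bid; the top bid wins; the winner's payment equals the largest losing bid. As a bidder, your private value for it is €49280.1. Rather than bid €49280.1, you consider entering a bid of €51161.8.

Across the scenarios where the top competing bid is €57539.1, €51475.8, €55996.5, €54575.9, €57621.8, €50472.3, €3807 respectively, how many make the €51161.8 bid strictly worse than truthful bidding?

1

The deviation hurts exactly when the highest competing bid lies strictly between €49280.1 and €51161.8 — overbidding then wins at a price above your value.
€57539.1: above both → same outcome either way.
€51475.8: above both → same outcome either way.
€55996.5: above both → same outcome either way.
€54575.9: above both → same outcome either way.
€57621.8: above both → same outcome either way.
€50472.3: inside the interval → strictly worse (loss €1192.2).
€3807: below both → same outcome either way.
Count: 1.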